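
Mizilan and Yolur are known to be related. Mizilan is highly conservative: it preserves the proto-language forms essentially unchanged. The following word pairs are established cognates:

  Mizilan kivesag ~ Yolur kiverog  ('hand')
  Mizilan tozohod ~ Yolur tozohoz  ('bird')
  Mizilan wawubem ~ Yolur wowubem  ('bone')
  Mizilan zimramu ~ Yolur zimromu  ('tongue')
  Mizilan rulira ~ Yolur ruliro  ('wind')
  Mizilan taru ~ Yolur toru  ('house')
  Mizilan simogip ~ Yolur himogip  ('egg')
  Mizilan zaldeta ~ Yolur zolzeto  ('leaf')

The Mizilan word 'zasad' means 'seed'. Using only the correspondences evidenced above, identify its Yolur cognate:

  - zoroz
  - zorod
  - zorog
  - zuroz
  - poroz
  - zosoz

zoroz

kivesag ~ kiverog, wawubem ~ wowubem — Mizilan a corresponds to Yolur o after a consonant, before a consonant other than r, m, n, p, b, f, v.
kivesag ~ kiverog — Mizilan s corresponds to Yolur r between vowels (before a back vowel).
tozohod ~ tozohoz — Mizilan d corresponds to Yolur z word-finally.
Applying these to Mizilan 'zasad':
  zasad → zosad   (a→o after a consonant, before a consonant other than r, m, n, p, b, f, v)
  zosad → zorad   (s→r between vowels (before a back vowel))
  zorad → zorod   (a→o after a consonant, before a consonant other than r, m, n, p, b, f, v)
  zorod → zoroz   (d→z word-finally)
So the Yolur cognate is 'zoroz'.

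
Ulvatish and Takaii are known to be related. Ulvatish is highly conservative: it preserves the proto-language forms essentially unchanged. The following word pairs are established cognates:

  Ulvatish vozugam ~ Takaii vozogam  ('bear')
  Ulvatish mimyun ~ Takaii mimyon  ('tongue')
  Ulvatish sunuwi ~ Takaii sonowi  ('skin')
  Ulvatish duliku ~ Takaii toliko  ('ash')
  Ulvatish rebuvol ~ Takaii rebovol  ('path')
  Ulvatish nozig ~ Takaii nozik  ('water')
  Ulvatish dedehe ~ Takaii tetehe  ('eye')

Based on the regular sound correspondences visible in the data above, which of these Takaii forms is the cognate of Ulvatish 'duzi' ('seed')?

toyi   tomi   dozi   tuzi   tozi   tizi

duliku ~ toliko — Ulvatish d corresponds to Takaii t word-initially before a back vowel.
vozugam ~ vozogam, sunuwi ~ sonowi — Ulvatish u corresponds to Takaii o after a consonant, before a consonant other than r, m, n, p, b, f, v.
Applying these to Ulvatish 'duzi':
  duzi → tuzi   (d→t word-initially before a back vowel)
  tuzi → tozi   (u→o after a consonant, before a consonant other than r, m, n, p, b, f, v)
So the Takaii cognate is 'tozi'.

tozi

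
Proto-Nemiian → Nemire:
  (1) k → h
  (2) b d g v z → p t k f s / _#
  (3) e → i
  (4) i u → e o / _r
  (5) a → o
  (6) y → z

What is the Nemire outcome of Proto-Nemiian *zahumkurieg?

Nemire: *zahumkurieg
  zahumkurieg → zahumhurieg   [unconditioned shift]
  zahumhurieg → zahumhuriek   [final devoicing]
  zahumhuriek → zahumhuriik   [vowel merger]
  zahumhuriik → zahumhoriik   [pre-rhotic lowering]
  zahumhoriik → zohumhoriik   [vowel merger]
  zohumhoriik (rule 6 does not apply)
  giving Nemire zohumhoriik.

zohumhoriik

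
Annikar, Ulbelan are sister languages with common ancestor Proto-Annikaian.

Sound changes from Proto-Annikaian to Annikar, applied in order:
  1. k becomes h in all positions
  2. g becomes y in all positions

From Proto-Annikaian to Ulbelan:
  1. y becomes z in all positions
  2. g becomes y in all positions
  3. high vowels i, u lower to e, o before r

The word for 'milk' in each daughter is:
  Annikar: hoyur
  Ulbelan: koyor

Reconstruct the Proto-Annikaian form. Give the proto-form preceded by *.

*kogur

Position 3: Annikar has y, Ulbelan has y. In Ulbelan, y can only continue *g, so the proto-segment is *g.
Position 1: Annikar has h, Ulbelan has k. Ulbelan preserves k here (none of its changes turn any other segment into k), so the proto-segment is *k.
Verify the candidate proto-form against each daughter:
Annikar: *kogur
  kogur → hogur   [unconditioned shift]
  hogur → hoyur   [unconditioned shift]
  giving Annikar hoyur.
Ulbelan: *kogur > koyur > koyor  (by unconditioned shift, pre-rhotic lowering)
Only *kogur yields all of Annikar hoyur, Ulbelan koyor.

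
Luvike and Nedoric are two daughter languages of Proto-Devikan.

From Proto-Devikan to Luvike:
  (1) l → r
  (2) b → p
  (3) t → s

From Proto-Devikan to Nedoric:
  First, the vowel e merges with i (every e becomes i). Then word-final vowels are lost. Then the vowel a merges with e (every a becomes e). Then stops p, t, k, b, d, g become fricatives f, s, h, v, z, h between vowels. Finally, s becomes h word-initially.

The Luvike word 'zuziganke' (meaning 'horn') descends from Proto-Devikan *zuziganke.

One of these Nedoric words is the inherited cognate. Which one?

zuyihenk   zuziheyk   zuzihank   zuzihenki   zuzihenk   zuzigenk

zuzihenk

Nedoric: *zuziganke > zuziganki > zuzigank > zuzigenk > zuzihenk  (by vowel merger, apocope, vowel merger, intervocalic lenition)
Among the options, 'zuzihenk' alone shows every Nedoric change applied in order.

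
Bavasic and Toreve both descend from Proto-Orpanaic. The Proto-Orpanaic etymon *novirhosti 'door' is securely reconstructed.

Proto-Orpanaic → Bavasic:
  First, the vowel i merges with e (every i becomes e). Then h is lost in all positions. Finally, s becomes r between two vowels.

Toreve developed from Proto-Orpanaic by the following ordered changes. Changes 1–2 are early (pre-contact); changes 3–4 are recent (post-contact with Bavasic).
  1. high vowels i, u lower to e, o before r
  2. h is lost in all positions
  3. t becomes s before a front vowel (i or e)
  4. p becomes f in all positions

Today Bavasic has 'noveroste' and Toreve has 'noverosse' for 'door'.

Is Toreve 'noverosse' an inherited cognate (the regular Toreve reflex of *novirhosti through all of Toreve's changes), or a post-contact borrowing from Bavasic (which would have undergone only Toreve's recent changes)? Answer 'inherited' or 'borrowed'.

If inherited, *novirhosti would pass through all of Toreve's changes:
Toreve: *novirhosti > noverhosti > noverosti > noverossi  (by pre-rhotic lowering, h-loss, palatalisation)
If borrowed from Bavasic 'noveroste' after the early changes, it would undergo only the recent ones:
  rule 3 (palatalisation): noveroste → noverosse
  rule 4 (unconditioned shift): no change (noverosse)
  ⇒ as a loan: noverosse
Toreve 'noverosse' matches the loan outcome 'noverosse', not the inherited 'noverossi' — it skipped the early Toreve changes, so it was borrowed from Bavasic.

borrowed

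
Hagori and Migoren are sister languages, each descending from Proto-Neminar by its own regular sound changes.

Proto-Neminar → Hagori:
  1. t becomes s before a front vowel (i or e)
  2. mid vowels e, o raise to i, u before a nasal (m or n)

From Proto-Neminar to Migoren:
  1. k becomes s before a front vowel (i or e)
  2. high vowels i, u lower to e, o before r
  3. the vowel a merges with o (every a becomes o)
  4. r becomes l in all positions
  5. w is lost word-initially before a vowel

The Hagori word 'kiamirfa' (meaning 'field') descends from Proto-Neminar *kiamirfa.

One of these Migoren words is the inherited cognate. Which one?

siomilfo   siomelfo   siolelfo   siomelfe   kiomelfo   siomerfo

Migoren: start from *kiamirfa.
  rule 1 (palatalisation): kiamirfa → siamirfa
  rule 2 (pre-rhotic lowering): siamirfa → siamerfa
  rule 3 (vowel merger): siamerfa → siomerfo
  rule 4 (unconditioned shift): siomerfo → siomelfo
  rule 5: no change — siomelfo
  ⇒ Migoren siomelfo

siomelfo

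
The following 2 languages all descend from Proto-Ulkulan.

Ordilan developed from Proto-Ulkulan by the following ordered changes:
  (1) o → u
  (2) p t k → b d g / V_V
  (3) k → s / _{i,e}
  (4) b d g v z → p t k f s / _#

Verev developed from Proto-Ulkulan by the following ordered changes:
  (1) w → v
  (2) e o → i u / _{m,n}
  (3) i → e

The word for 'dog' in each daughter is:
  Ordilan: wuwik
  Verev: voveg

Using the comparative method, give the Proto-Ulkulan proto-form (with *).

*wowig

Position 1: Ordilan has w, Verev has v. Ordilan preserves w here (none of its changes turn any other segment into w), so the proto-segment is *w.
Position 2: Ordilan has u, Verev has o. Verev preserves o here (none of its changes turn any other segment into o), so the proto-segment is *o.
This points to *wowig. Verify forward in each daughter:
Ordilan: start from *wowig.
  rule 1 (vowel merger): wowig → wuwig
  rule 2: no change — wuwig
  rule 3: no change — wuwig
  rule 4 (final devoicing): wuwig → wuwik
  ⇒ Ordilan wuwik
Verev: *wowig > vovig > voveg  (by unconditioned shift, vowel merger)
*wowig is the unique common source.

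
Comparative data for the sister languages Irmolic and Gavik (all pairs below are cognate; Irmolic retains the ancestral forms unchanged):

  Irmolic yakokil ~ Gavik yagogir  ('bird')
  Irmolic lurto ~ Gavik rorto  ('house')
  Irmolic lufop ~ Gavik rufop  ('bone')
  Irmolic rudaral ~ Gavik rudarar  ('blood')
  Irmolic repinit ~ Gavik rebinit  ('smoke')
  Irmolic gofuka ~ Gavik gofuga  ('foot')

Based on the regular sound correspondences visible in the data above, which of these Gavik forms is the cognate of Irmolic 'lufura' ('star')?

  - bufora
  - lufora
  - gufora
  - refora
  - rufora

rufora

lurto ~ rorto, lufop ~ rufop — Irmolic l corresponds to Gavik r word-initially before a back vowel.
lurto ~ rorto — Irmolic u corresponds to Gavik o after a consonant, before r.
Applying these to Irmolic 'lufura':
  lufura → rufura   (l→r word-initially before a back vowel)
  rufura → rufora   (u→o after a consonant, before r)
So the Gavik cognate is 'rufora'.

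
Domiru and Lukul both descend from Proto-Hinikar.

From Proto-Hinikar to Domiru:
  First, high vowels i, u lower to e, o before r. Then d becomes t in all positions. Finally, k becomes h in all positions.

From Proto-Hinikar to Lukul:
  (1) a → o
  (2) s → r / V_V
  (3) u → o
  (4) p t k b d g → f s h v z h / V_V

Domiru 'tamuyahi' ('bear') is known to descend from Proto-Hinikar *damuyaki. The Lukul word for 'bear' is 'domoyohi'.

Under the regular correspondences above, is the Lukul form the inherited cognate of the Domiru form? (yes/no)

yes

Derive the expected Lukul reflex of *damuyaki:
Lukul: *damuyaki > domuyoki > domoyoki > domoyohi  (by vowel merger, vowel merger, intervocalic lenition)
Lukul 'domoyohi' matches the regular reflex exactly, so the pair is cognate.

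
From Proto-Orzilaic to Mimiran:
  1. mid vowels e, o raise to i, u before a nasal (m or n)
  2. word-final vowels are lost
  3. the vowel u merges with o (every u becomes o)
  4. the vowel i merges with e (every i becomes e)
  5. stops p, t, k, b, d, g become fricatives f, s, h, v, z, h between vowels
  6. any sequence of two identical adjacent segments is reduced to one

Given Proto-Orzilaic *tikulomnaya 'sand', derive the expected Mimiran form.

Mimiran: *tikulomnaya
  tikulomnaya → tikulumnaya   [pre-nasal raising]
  tikulumnaya → tikulumnay   [apocope]
  tikulumnay → tikolomnay   [vowel merger]
  tikolomnay → tekolomnay   [vowel merger]
  tekolomnay → teholomnay   [intervocalic lenition]
  teholomnay (rule 6 does not apply)
  giving Mimiran teholomnay.

teholomnay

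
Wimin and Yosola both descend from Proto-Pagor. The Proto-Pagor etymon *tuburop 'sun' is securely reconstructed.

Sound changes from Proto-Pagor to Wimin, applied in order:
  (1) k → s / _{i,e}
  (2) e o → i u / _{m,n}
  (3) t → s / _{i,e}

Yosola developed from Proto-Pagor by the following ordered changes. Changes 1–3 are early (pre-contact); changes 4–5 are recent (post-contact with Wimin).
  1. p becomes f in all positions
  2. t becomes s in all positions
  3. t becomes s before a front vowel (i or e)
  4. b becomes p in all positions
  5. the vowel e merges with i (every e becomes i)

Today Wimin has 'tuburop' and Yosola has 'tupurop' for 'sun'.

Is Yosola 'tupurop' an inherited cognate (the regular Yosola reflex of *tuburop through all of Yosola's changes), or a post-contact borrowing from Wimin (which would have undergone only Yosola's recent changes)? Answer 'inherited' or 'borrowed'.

borrowed

If inherited, *tuburop would pass through all of Yosola's changes:
Yosola: *tuburop > tuburof > suburof > supurof  (by unconditioned shift, unconditioned shift, unconditioned shift)
If borrowed from Wimin 'tuburop' after the early changes, it would undergo only the recent ones:
  rule 4 (unconditioned shift): tuburop → tupurop
  rule 5 (vowel merger): no change (tupurop)
  ⇒ as a loan: tupurop
Yosola 'tupurop' matches the loan outcome 'tupurop', not the inherited 'supurof' — it skipped the early Yosola changes, so it was borrowed from Wimin.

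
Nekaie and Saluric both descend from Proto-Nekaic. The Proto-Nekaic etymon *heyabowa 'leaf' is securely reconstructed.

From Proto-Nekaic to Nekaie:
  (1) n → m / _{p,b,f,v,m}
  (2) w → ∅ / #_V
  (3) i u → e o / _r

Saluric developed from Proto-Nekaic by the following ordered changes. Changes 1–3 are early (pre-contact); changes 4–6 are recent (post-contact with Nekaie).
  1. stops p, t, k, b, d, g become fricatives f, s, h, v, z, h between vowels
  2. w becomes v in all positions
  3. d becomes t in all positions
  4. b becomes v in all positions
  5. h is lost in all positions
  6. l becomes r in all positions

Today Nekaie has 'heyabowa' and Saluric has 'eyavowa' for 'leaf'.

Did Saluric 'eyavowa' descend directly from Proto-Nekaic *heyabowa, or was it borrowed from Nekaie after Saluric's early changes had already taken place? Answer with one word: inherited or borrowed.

If inherited, *heyabowa would pass through all of Saluric's changes:
Saluric: *heyabowa
  heyabowa → heyavowa   [intervocalic lenition]
  heyavowa → heyavova   [unconditioned shift]
  heyavova (rule 3 does not apply)
  heyavova (rule 4 does not apply)
  heyavova → eyavova   [h-loss]
  eyavova (rule 6 does not apply)
  giving Saluric eyavova.
If borrowed from Nekaie 'heyabowa' after the early changes, it would undergo only the recent ones:
  rule 4 (unconditioned shift): heyabowa → heyavowa
  rule 5 (h-loss): heyavowa → eyavowa
  rule 6 (unconditioned shift): no change (eyavowa)
  ⇒ as a loan: eyavowa
Saluric 'eyavowa' matches the loan outcome 'eyavowa', not the inherited 'eyavova' — it skipped the early Saluric changes, so it was borrowed from Nekaie.

borrowed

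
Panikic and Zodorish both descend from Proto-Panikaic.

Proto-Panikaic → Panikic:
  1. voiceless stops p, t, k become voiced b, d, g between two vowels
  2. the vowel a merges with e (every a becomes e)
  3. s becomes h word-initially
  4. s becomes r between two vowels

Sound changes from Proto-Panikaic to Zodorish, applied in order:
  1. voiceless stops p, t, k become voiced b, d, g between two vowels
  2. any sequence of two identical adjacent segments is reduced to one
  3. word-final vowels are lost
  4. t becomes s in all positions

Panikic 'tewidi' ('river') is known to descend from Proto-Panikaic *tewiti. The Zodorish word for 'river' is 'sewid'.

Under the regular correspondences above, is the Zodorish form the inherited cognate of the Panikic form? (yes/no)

Derive the expected Zodorish reflex of *tewiti:
Zodorish: start from *tewiti.
  rule 1 (intervocalic voicing): tewiti → tewidi
  rule 2: no change — tewidi
  rule 3 (apocope): tewidi → tewid
  rule 4 (unconditioned shift): tewid → sewid
  ⇒ Zodorish sewid
Zodorish 'sewid' matches the regular reflex exactly, so the pair is cognate.

yes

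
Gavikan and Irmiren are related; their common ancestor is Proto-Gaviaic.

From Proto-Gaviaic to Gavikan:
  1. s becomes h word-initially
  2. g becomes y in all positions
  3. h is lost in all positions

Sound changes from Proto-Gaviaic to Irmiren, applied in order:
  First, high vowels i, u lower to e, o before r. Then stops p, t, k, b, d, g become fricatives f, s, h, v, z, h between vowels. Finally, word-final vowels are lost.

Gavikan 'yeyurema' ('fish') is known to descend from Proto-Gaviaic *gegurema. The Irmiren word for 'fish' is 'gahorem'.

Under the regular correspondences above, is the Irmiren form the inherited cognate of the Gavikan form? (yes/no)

Derive the expected Irmiren reflex of *gegurema:
Irmiren: *gegurema > gegorema > gehorema > gehorem  (by pre-rhotic lowering, intervocalic lenition, apocope)
The regular Irmiren reflex would be 'gehorem', but the attested form is 'gahorem'. The correspondence is irregular, so they are not cognates (the Irmiren form has a different source).

no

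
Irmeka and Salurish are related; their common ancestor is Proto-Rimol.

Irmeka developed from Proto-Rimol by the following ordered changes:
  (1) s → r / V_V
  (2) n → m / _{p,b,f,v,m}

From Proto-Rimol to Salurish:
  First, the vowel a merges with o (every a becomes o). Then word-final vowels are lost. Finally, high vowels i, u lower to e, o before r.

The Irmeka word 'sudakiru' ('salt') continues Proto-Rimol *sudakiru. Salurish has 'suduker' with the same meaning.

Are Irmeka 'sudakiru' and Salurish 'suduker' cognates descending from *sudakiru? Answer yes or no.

Derive the expected Salurish reflex of *sudakiru:
Salurish: start from *sudakiru.
  rule 1 (vowel merger): sudakiru → sudokiru
  rule 2 (apocope): sudokiru → sudokir
  rule 3 (pre-rhotic lowering): sudokir → sudoker
  ⇒ Salurish sudoker
The regular Salurish reflex would be 'sudoker', but the attested form is 'suduker'. The correspondence is irregular, so they are not cognates (the Salurish form has a different source).

no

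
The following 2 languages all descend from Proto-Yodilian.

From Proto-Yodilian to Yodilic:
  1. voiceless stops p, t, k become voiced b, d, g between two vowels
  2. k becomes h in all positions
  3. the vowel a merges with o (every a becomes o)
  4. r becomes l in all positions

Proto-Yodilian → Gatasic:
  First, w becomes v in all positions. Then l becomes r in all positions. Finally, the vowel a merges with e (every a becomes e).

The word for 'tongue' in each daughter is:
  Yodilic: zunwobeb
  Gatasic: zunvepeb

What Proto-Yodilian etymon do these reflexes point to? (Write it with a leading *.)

*zunwapeb

Position 6: Yodilic has b, Gatasic has p. Gatasic preserves p here (none of its changes turn any other segment into p), so the proto-segment is *p.
Position 5: Yodilic has o, Gatasic has e. Taking the neighbouring segments as reconstructed: Yodilic o could go back to *a or *o; Gatasic e could go back to *a or *e — the one source consistent with every daughter is *a.
Verify the candidate proto-form against each daughter:
Yodilic: start from *zunwapeb.
  rule 1 (intervocalic voicing): zunwapeb → zunwabeb
  rule 2: no change — zunwabeb
  rule 3 (vowel merger): zunwabeb → zunwobeb
  rule 4: no change — zunwobeb
  ⇒ Yodilic zunwobeb
Gatasic: start from *zunwapeb.
  rule 1 (unconditioned shift): zunwapeb → zunvapeb
  rule 2: no change — zunvapeb
  rule 3 (vowel merger): zunvapeb → zunvepeb
  ⇒ Gatasic zunvepeb
No other proto-form is consistent with every reflex, so the reconstruction is *zunwapeb.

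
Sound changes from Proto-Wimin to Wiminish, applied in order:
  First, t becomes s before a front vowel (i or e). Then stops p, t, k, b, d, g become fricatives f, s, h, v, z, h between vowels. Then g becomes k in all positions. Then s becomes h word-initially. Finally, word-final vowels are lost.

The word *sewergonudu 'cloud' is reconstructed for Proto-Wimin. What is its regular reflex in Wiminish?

Wiminish: *sewergonudu > sewergonuzu > sewerkonuzu > hewerkonuzu > hewerkonuz  (by intervocalic lenition, unconditioned shift, debuccalisation, apocope)

hewerkonuz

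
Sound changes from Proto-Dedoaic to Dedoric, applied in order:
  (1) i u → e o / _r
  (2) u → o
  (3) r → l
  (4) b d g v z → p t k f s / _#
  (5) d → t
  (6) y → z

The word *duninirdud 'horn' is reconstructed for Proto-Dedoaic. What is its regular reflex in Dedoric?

Dedoric: *duninirdud
  duninirdud → duninerdud   [pre-rhotic lowering]
  duninerdud → doninerdod   [vowel merger]
  doninerdod → donineldod   [unconditioned shift]
  donineldod → donineldot   [final devoicing]
  donineldot → tonineltot   [unconditioned shift]
  tonineltot (rule 6 does not apply)
  giving Dedoric tonineltot.

tonineltot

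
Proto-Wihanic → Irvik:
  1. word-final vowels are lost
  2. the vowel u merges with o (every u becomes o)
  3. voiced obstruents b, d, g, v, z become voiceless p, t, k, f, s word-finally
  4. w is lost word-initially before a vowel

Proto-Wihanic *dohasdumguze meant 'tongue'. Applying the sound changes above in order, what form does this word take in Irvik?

Irvik: start from *dohasdumguze.
  rule 1 (apocope): dohasdumguze → dohasdumguz
  rule 2 (vowel merger): dohasdumguz → dohasdomgoz
  rule 3 (final devoicing): dohasdomgoz → dohasdomgos
  rule 4: no change — dohasdomgos
  ⇒ Irvik dohasdomgos

dohasdomgos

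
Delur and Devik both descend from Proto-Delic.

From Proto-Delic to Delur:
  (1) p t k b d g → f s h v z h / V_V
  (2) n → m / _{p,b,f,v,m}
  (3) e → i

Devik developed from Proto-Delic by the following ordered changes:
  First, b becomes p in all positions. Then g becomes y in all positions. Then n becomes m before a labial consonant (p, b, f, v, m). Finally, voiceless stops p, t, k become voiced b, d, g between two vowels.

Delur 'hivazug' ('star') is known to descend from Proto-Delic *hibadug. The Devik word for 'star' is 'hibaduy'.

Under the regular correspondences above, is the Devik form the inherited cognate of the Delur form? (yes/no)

Derive the expected Devik reflex of *hibadug:
Devik: start from *hibadug.
  rule 1 (unconditioned shift): hibadug → hipadug
  rule 2 (unconditioned shift): hipadug → hipaduy
  rule 3: no change — hipaduy
  rule 4 (intervocalic voicing): hipaduy → hibaduy
  ⇒ Devik hibaduy
Devik 'hibaduy' matches the regular reflex exactly, so the pair is cognate.

yes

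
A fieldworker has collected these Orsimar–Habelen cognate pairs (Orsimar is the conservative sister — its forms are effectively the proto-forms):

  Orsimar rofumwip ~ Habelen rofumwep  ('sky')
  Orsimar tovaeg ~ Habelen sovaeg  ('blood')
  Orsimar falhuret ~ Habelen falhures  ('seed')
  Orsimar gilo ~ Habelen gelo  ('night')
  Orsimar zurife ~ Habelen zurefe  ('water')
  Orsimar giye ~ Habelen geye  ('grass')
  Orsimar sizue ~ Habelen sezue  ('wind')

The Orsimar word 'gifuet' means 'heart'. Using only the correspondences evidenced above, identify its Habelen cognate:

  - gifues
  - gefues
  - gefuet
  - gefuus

gefues

zurife ~ zurefe — Orsimar i corresponds to Habelen e after a consonant, before a labial obstruent.
falhuret ~ falhures — Orsimar t corresponds to Habelen s word-finally.
Applying these to Orsimar 'gifuet':
  gifuet → gefuet   (i→e after a consonant, before a labial obstruent)
  gefuet → gefues   (t→s word-finally)
So the Habelen cognate is 'gefues'.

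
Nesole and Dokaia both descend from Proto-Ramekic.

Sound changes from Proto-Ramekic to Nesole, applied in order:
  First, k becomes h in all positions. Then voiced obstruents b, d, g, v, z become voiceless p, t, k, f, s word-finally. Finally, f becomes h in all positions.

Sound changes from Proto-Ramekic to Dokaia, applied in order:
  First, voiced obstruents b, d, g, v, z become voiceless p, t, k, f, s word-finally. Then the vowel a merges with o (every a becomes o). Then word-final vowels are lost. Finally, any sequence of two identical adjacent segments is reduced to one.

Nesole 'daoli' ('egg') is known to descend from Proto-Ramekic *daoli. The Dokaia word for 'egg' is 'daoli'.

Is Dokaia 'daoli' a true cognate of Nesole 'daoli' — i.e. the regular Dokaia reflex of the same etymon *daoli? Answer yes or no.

Derive the expected Dokaia reflex of *daoli:
Dokaia: *daoli
  daoli (rule 1 does not apply)
  daoli → dooli   [vowel merger]
  dooli → dool   [apocope]
  dool → dol   [degemination]
  giving Dokaia dol.
The regular Dokaia reflex would be 'dol', but the attested form is 'daoli'. The correspondence is irregular, so they are not cognates (the Dokaia form has a different source).

no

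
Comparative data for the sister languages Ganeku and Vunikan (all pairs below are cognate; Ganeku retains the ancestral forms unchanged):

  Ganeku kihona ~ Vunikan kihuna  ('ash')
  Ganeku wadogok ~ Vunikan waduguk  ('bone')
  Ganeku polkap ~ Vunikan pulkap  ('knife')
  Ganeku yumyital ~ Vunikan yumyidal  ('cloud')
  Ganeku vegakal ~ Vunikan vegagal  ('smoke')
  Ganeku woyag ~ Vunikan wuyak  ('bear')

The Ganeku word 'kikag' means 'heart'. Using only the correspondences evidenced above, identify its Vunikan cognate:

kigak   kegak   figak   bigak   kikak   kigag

kigak

vegakal ~ vegagal — Ganeku k corresponds to Vunikan g between vowels (before a back vowel).
woyag ~ wuyak — Ganeku g corresponds to Vunikan k word-finally.
Applying these to Ganeku 'kikag':
  kikag → kigag   (k→g between vowels (before a back vowel))
  kigag → kigak   (g→k word-finally)
So the Vunikan cognate is 'kigak'.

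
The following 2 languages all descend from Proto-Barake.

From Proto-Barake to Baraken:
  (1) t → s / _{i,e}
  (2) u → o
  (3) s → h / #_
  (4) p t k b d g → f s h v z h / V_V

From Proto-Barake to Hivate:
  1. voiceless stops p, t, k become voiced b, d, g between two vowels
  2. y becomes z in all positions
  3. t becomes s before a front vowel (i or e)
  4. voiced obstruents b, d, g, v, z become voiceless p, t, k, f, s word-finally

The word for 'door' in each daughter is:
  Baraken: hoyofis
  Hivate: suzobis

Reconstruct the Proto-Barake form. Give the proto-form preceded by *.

*suyopis

Position 2: Baraken has o, Hivate has u. Hivate preserves u here (none of its changes turn any other segment into u), so the proto-segment is *u.
Position 1: Baraken has h, Hivate has s. Taking the neighbouring segments as reconstructed: Baraken h could go back to *s or *h; Hivate s can only go back to *s — the one source consistent with every daughter is *s.
Continuing position by position gives *suyopis; check it forward:
Baraken: start from *suyopis.
  rule 1: no change — suyopis
  rule 2 (vowel merger): suyopis → soyopis
  rule 3 (debuccalisation): soyopis → hoyopis
  rule 4 (intervocalic lenition): hoyopis → hoyofis
  ⇒ Baraken hoyofis
Hivate: *suyopis > suyobis > suzobis  (by intervocalic voicing, unconditioned shift)
Only *suyopis yields all of Baraken hoyofis, Hivate suzobis.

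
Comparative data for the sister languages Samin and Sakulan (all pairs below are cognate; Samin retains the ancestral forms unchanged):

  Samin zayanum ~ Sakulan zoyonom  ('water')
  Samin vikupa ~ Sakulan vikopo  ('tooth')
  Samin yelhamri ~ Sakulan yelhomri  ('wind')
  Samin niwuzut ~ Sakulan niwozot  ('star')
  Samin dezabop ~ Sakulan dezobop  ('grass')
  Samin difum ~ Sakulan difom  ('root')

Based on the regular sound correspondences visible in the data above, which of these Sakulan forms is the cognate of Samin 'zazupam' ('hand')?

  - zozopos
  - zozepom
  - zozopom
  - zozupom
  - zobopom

zozopom

zayanum ~ zoyonom — Samin a corresponds to Sakulan o after a consonant, before a consonant other than r, m, n, p, b, f, v.
vikupa ~ vikopo — Samin u corresponds to Sakulan o after a consonant, before a labial obstruent.
yelhamri ~ yelhomri — Samin a corresponds to Sakulan o after a consonant, before a nasal.
Applying these to Samin 'zazupam':
  zazupam → zozupam   (a→o after a consonant, before a consonant other than r, m, n, p, b, f, v)
  zozupam → zozopam   (u→o after a consonant, before a labial obstruent)
  zozopam → zozopom   (a→o after a consonant, before a nasal)
So the Sakulan cognate is 'zozopom'.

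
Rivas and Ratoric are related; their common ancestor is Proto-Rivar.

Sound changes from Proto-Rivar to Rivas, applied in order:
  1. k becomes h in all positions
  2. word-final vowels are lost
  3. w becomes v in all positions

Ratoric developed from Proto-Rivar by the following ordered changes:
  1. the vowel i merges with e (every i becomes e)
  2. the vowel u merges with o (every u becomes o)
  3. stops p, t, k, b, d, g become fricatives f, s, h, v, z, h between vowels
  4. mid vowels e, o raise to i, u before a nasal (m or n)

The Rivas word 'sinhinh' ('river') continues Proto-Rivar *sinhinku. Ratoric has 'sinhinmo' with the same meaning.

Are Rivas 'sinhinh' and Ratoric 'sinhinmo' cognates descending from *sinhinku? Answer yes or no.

Derive the expected Ratoric reflex of *sinhinku:
Ratoric: *sinhinku > senhenku > senhenko > sinhinko  (by vowel merger, vowel merger, pre-nasal raising)
The regular Ratoric reflex would be 'sinhinko', but the attested form is 'sinhinmo'. The correspondence is irregular, so they are not cognates (the Ratoric form has a different source).

no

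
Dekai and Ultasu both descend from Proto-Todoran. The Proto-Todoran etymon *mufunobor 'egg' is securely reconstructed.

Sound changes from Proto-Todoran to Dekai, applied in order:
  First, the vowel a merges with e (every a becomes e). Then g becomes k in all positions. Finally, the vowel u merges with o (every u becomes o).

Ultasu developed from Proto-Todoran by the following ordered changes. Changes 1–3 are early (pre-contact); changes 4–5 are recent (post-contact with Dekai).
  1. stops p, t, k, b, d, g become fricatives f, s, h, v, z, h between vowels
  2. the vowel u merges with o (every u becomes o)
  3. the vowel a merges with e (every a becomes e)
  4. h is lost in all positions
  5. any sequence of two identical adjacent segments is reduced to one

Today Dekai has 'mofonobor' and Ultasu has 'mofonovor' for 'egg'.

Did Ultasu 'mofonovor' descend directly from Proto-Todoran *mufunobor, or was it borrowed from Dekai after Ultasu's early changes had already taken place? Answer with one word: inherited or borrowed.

inherited

If inherited, *mufunobor would pass through all of Ultasu's changes:
Ultasu: *mufunobor > mufunovor > mofonovor  (by intervocalic lenition, vowel merger)
If borrowed from Dekai 'mofonobor' after the early changes, it would undergo only the recent ones:
  rule 4 (h-loss): no change (mofonobor)
  rule 5 (degemination): no change (mofonobor)
  ⇒ as a loan: mofonobor
Ultasu 'mofonovor' matches the inherited outcome exactly, so it is an inherited cognate, not a loan.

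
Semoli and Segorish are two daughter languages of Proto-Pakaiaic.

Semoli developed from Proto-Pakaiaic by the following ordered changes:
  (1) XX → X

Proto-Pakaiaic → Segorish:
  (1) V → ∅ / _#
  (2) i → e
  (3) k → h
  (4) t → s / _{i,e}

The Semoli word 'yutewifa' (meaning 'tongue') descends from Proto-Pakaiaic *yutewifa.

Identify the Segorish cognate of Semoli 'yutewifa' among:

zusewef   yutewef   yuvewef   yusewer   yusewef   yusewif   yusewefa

yusewef

Segorish: *yutewifa
  yutewifa → yutewif   [apocope]
  yutewif → yutewef   [vowel merger]
  yutewef (rule 3 does not apply)
  yutewef → yusewef   [palatalisation]
  giving Segorish yusewef.
Among the options, 'yusewef' alone shows every Segorish change applied in order.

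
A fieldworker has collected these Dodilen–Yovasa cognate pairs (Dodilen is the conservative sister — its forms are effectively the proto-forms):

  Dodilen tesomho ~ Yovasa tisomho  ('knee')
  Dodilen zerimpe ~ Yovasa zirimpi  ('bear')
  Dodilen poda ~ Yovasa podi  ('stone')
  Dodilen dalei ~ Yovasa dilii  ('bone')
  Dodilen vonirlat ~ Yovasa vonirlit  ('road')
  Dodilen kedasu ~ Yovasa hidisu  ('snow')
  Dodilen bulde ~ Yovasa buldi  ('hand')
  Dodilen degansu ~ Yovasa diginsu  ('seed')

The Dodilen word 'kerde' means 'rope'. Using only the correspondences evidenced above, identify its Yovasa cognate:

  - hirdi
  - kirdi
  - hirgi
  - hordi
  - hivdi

hirdi

kedasu ~ hidisu — Dodilen k corresponds to Yovasa h word-initially before a front vowel.
zerimpe ~ zirimpi — Dodilen e corresponds to Yovasa i after a consonant, before r.
zerimpe ~ zirimpi, bulde ~ buldi — Dodilen e corresponds to Yovasa i word-finally.
Applying these to Dodilen 'kerde':
  kerde → herde   (k→h word-initially before a front vowel)
  herde → hirde   (e→i after a consonant, before r)
  hirde → hirdi   (e→i word-finally)
So the Yovasa cognate is 'hirdi'.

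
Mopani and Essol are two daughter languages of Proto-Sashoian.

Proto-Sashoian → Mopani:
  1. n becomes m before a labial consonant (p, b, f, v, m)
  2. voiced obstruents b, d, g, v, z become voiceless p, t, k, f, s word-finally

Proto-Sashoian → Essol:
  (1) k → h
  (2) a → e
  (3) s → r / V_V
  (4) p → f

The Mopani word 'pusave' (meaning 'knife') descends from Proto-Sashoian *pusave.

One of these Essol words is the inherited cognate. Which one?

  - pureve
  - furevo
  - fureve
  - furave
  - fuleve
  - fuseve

Essol: start from *pusave.
  rule 1: no change — pusave
  rule 2 (vowel merger): pusave → puseve
  rule 3 (rhotacism): puseve → pureve
  rule 4 (unconditioned shift): pureve → fureve
  ⇒ Essol fureve
Only 'fureve' matches the regular Essol development of *pusave.

fureve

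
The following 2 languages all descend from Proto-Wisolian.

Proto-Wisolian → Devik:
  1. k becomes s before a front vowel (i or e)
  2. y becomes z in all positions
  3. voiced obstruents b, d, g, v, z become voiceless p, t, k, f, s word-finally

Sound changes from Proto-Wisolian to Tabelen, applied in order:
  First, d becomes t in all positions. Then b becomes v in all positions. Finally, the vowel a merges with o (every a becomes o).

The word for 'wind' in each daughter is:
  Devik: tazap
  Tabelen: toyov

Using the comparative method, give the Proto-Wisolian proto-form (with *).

*tayab

Position 5: Devik has p, Tabelen has v. Taking the neighbouring segments as reconstructed: Devik p could go back to *p or *b; Tabelen v could go back to *b or *v — the one source consistent with every daughter is *b.
Position 2: Devik has a, Tabelen has o. Devik preserves a here (none of its changes turn any other segment into a), so the proto-segment is *a.
Verify the candidate proto-form against each daughter:
Devik: start from *tayab.
  rule 1: no change — tayab
  rule 2 (unconditioned shift): tayab → tazab
  rule 3 (final devoicing): tazab → tazap
  ⇒ Devik tazap
Tabelen: *tayab > tayav > toyov  (by unconditioned shift, vowel merger)
*tayab is the unique common source.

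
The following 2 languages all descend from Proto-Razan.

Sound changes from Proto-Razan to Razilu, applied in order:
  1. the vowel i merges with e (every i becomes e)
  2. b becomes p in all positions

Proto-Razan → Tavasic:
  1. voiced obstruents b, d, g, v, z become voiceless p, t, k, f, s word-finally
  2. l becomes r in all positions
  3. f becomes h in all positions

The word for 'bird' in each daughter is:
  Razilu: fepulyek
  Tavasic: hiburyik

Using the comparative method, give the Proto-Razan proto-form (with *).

Position 2: Razilu has e, Tavasic has i. Tavasic preserves i here (none of its changes turn any other segment into i), so the proto-segment is *i.
Position 7: Razilu has e, Tavasic has i. Tavasic preserves i here (none of its changes turn any other segment into i), so the proto-segment is *i.
Position 1: Razilu has f, Tavasic has h. Razilu preserves f here (none of its changes turn any other segment into f), so the proto-segment is *f.
Continuing position by position gives *fibulyik; check it forward:
Razilu: start from *fibulyik.
  rule 1 (vowel merger): fibulyik → febulyek
  rule 2 (unconditioned shift): febulyek → fepulyek
  ⇒ Razilu fepulyek
Tavasic: *fibulyik
  fibulyik (rule 1 does not apply)
  fibulyik → fiburyik   [unconditioned shift]
  fiburyik → hiburyik   [unconditioned shift]
  giving Tavasic hiburyik.
No other proto-form is consistent with every reflex, so the reconstruction is *fibulyik.

*fibulyik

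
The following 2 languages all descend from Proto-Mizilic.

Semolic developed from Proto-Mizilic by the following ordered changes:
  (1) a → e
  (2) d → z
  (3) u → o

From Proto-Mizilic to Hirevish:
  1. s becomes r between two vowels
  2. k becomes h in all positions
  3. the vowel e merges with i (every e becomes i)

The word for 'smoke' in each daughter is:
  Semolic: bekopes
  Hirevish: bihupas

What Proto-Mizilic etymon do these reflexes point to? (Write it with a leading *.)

Position 6: Semolic has e, Hirevish has a. Hirevish preserves a here (none of its changes turn any other segment into a), so the proto-segment is *a.
Position 4: Semolic has o, Hirevish has u. Hirevish preserves u here (none of its changes turn any other segment into u), so the proto-segment is *u.
Position 2: Semolic has e, Hirevish has i. Taking the neighbouring segments as reconstructed: Semolic e could go back to *a or *e; Hirevish i could go back to *e or *i — the one source consistent with every daughter is *e.
This points to *bekupas. Verify forward in each daughter:
Semolic: *bekupas > bekupes > bekopes  (by vowel merger, vowel merger)
Hirevish: *bekupas
  bekupas (rule 1 does not apply)
  bekupas → behupas   [unconditioned shift]
  behupas → bihupas   [vowel merger]
  giving Hirevish bihupas.
No other proto-form is consistent with every reflex, so the reconstruction is *bekupas.

*bekupas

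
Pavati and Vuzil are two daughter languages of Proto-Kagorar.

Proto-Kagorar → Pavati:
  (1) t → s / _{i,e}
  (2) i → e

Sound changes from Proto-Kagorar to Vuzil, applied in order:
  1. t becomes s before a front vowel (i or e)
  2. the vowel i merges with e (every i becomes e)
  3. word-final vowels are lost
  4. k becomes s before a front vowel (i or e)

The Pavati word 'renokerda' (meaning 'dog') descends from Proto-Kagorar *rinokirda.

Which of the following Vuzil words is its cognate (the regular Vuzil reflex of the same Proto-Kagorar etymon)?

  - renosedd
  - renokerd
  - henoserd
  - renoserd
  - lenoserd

Vuzil: *rinokirda
  rinokirda (rule 1 does not apply)
  rinokirda → renokerda   [vowel merger]
  renokerda → renokerd   [apocope]
  renokerd → renoserd   [palatalisation]
  giving Vuzil renoserd.
Among the options, 'renoserd' alone shows every Vuzil change applied in order.

renoserd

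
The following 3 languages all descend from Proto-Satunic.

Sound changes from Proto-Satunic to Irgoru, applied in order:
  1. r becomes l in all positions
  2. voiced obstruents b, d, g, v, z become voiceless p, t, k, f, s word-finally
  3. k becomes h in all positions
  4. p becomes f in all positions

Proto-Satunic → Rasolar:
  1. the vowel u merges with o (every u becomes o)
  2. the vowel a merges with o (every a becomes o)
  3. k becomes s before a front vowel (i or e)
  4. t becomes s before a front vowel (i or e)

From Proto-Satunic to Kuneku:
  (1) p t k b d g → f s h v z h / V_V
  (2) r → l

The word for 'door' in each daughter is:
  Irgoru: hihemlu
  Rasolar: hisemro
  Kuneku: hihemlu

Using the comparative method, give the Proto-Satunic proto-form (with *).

Position 3: Irgoru has h, Rasolar has s, Kuneku has h. Taking the neighbouring segments as reconstructed: Irgoru h could go back to *k or *h; Rasolar s could go back to *t or *k or *s; Kuneku h could go back to *k or *g or *h — the one source consistent with every daughter is *k.
Position 6: Irgoru has l, Rasolar has r, Kuneku has l. Rasolar preserves r here (none of its changes turn any other segment into r), so the proto-segment is *r.
This points to *hikemru. Verify forward in each daughter:
Irgoru: *hikemru > hikemlu > hihemlu  (by unconditioned shift, unconditioned shift)
Rasolar: start from *hikemru.
  rule 1 (vowel merger): hikemru → hikemro
  rule 2: no change — hikemro
  rule 3 (palatalisation): hikemro → hisemro
  rule 4: no change — hisemro
  ⇒ Rasolar hisemro
Kuneku: *hikemru
  hikemru → hihemru   [intervocalic lenition]
  hihemru → hihemlu   [unconditioned shift]
  giving Kuneku hihemlu.
Only *hikemru yields all of Irgoru hihemlu, Rasolar hisemro, Kuneku hihemlu.

*hikemru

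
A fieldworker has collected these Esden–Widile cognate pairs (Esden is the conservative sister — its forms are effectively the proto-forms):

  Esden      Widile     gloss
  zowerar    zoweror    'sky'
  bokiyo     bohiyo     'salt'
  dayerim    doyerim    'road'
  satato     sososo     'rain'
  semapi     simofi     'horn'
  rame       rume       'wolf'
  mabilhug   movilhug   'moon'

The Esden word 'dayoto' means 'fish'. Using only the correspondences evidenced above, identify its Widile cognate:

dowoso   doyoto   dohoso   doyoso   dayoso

doyoso

dayerim ~ doyerim, satato ~ sososo — Esden a corresponds to Widile o after a consonant, before a consonant other than r, m, n, p, b, f, v.
satato ~ sososo — Esden t corresponds to Widile s between vowels (before a back vowel).
Applying these to Esden 'dayoto':
  dayoto → doyoto   (a→o after a consonant, before a consonant other than r, m, n, p, b, f, v)
  doyoto → doyoso   (t→s between vowels (before a back vowel))
So the Widile cognate is 'doyoso'.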